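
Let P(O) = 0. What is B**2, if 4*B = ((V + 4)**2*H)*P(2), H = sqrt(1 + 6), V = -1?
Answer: 0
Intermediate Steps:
H = sqrt(7) ≈ 2.6458
B = 0 (B = (((-1 + 4)**2*sqrt(7))*0)/4 = ((3**2*sqrt(7))*0)/4 = ((9*sqrt(7))*0)/4 = (1/4)*0 = 0)
B**2 = 0**2 = 0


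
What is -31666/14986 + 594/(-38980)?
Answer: -310810591/146038570 ≈ -2.1283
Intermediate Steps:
-31666/14986 + 594/(-38980) = -31666*1/14986 + 594*(-1/38980) = -15833/7493 - 297/19490 = -310810591/146038570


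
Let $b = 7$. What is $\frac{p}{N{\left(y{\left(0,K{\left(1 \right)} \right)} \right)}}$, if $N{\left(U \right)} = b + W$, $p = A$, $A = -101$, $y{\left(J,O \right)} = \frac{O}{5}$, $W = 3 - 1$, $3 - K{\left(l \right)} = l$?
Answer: $- \frac{101}{9} \approx -11.222$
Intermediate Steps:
$K{\left(l \right)} = 3 - l$
$W = 2$
$y{\left(J,O \right)} = \frac{O}{5}$ ($y{\left(J,O \right)} = O \frac{1}{5} = \frac{O}{5}$)
$p = -101$
$N{\left(U \right)} = 9$ ($N{\left(U \right)} = 7 + 2 = 9$)
$\frac{p}{N{\left(y{\left(0,K{\left(1 \right)} \right)} \right)}} = - \frac{101}{9}$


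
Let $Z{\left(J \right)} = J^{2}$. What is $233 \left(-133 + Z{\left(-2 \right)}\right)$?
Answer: $-30057$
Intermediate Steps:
$233 \left(-133 + Z{\left(-2 \right)}\right) = 233 \left(-133 + \left(-2\right)^{2}\right) = 233 \left(-133 + 4\right) = 233 \left(-129\right) = -30057$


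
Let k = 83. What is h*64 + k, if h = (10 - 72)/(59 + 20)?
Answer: 2589/79 ≈ 32.772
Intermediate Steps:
h = -62/79 ≈ -0.78481
h*64 + k = -62/79*64 + 83 = -3968/79 + 83 = 2589/79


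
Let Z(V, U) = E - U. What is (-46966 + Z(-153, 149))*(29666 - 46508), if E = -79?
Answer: 794841348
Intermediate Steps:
Z(V, U) = -79 - U
(-46966 + Z(-153, 149))*(29666 - 46508) = (-46966 + (-79 - 1*149))*(29666 - 46508) = (-46966 + (-79 - 149))*(-16842) = (-46966 - 228)*(-16842) = -47194*(-16842) = 794841348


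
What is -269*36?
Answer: -9684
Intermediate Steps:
-269*36 = -1*9684 = -9684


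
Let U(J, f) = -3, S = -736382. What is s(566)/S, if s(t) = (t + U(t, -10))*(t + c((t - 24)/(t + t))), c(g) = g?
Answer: -180513001/416792212 ≈ -0.43310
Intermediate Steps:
s(t) = (-3 + t)*(t + (-24 + t)/(2*t)) (s(t) = (t - 3)*(t + (t - 24)/(t + t)) = (-3 + t)*(t + (-24 + t)/((2*t))) = (-3 + t)*(t + (-24 + t)*(1/(2*t))) = (-3 + t)*(t + (-24 + t)/(2*t)))
s(566)/S = (-27/2 + 566² + 36/566 - 5/2*566)/(-736382) = (-27/2 + 320356 + 36*(1/566) - 1415)*(-1/736382) = (-27/2 + 320356 + 18/283 - 1415)*(-1/736382) = (180513001/566)*(-1/736382) = -180513001/416792212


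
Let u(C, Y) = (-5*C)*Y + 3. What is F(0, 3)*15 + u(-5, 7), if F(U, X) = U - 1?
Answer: 163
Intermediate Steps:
F(U, X) = -1 + U
u(C, Y) = 3 - 5*C*Y (u(C, Y) = -5*C*Y + 3 = 3 - 5*C*Y)
F(0, 3)*15 + u(-5, 7) = (-1 + 0)*15 + (3 - 5*(-5)*7) = -1*15 + (3 + 175) = -15 + 178 = 163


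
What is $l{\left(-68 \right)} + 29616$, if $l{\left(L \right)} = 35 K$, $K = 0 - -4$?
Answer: $29756$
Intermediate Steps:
$K = 4$ ($K = 0 + 4 = 4$)
$l{\left(L \right)} = 140$ ($l{\left(L \right)} = 35 \cdot 4 = 140$)
$l{\left(-68 \right)} + 29616 = 140 + 29616 = 29756$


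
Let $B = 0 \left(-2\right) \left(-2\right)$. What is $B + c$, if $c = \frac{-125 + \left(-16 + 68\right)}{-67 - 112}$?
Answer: $\frac{73}{179} \approx 0.40782$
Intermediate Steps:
$B = 0$ ($B = 0 \left(-2\right) = 0$)
$c = \frac{73}{179}$ ($c = \frac{-125 + 52}{-179} = \left(-73\right) \left(- \frac{1}{179}\right) = \frac{73}{179} \approx 0.40782$)
$B + c = 0 + \frac{73}{179} = \frac{73}{179}$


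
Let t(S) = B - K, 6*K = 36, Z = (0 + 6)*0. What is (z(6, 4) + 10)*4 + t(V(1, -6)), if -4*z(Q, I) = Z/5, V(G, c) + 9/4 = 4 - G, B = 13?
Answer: 47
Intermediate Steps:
Z = 0 (Z = 6*0 = 0)
K = 6 (K = (⅙)*36 = 6)
V(G, c) = 7/4 - G (V(G, c) = -9/4 + (4 - G) = 7/4 - G)
z(Q, I) = 0 (z(Q, I) = -0/5 = -¼*0 = 0)
t(S) = 7 (t(S) = 13 - 1*6 = 13 - 6 = 7)
(z(6, 4) + 10)*4 + t(V(1, -6)) = (0 + 10)*4 + 7 = 10*4 + 7 = 40 + 7 = 47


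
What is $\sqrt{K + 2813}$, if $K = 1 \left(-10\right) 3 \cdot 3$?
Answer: $\sqrt{2723} \approx 52.182$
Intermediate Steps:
$K = -90$ ($K = \left(-10\right) 9 = -90$)
$\sqrt{K + 2813} = \sqrt{-90 + 2813} = \sqrt{2723}$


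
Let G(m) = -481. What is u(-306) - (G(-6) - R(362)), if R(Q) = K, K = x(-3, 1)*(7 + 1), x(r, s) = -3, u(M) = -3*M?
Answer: 1375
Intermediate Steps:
K = -24 (K = -3*(7 + 1) = -3*8 = -24)
R(Q) = -24
u(-306) - (G(-6) - R(362)) = -3*(-306) - (-481 - 1*(-24)) = 918 - (-481 + 24) = 918 - 1*(-457) = 918 + 457 = 1375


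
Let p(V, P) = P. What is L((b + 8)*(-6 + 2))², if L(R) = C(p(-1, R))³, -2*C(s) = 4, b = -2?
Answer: 64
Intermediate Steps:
C(s) = -2 (C(s) = -½*4 = -2)
L(R) = -8 (L(R) = (-2)³ = -8)
L((b + 8)*(-6 + 2))² = (-8)² = 64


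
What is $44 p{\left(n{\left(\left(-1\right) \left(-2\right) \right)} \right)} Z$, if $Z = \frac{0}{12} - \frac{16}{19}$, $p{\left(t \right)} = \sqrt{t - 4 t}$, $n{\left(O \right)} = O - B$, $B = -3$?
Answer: $- \frac{704 i \sqrt{15}}{19} \approx - 143.5 i$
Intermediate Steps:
$n{\left(O \right)} = 3 + O$ ($n{\left(O \right)} = O - -3 = O + 3 = 3 + O$)
$p{\left(t \right)} = \sqrt{3} \sqrt{- t}$ ($p{\left(t \right)} = \sqrt{- 3 t} = \sqrt{3} \sqrt{- t}$)
$Z = - \frac{16}{19}$ ($Z = 0 \cdot \frac{1}{12} - \frac{16}{19} = 0 - \frac{16}{19} = - \frac{16}{19} \approx -0.8421$)
$44 p{\left(n{\left(\left(-1\right) \left(-2\right) \right)} \right)} Z = 44 \sqrt{3} \sqrt{- (3 - -2)} \left(- \frac{16}{19}\right) = 44 \sqrt{3} \sqrt{- (3 + 2)} \left(- \frac{16}{19}\right) = 44 \sqrt{3} \sqrt{\left(-1\right) 5} \left(- \frac{16}{19}\right) = 44 \sqrt{3} \sqrt{-5} \left(- \frac{16}{19}\right) = 44 \sqrt{3} i \sqrt{5} \left(- \frac{16}{19}\right) = 44 i \sqrt{15} \left(- \frac{16}{19}\right) = - \frac{704 i \sqrt{15}}{19}$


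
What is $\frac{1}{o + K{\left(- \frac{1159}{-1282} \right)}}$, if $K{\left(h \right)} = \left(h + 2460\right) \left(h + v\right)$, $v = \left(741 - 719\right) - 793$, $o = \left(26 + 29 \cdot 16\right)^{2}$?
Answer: $- \frac{1643524}{2720085193777} \approx -6.0422 \cdot 10^{-7}$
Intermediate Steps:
$o = 240100$ ($o = \left(26 + 464\right)^{2} = 490^{2} = 240100$)
$v = -771$ ($v = 22 - 793 = -771$)
$K{\left(h \right)} = \left(-771 + h\right) \left(2460 + h\right)$ ($K{\left(h \right)} = \left(h + 2460\right) \left(h - 771\right) = \left(2460 + h\right) \left(-771 + h\right) = \left(-771 + h\right) \left(2460 + h\right)$)
$\frac{1}{o + K{\left(- \frac{1159}{-1282} \right)}} = \frac{1}{240100 + \left(-1896660 + \left(- \frac{1159}{-1282}\right)^{2} + 1689 \left(- \frac{1159}{-1282}\right)\right)} = \frac{1}{240100 + \left(-1896660 + \left(\left(-1159\right) \left(- \frac{1}{1282}\right)\right)^{2} + 1689 \left(\left(-1159\right) \left(- \frac{1}{1282}\right)\right)\right)} = \frac{1}{240100 + \left(-1896660 + \left(\frac{1159}{1282}\right)^{2} + 1689 \cdot \frac{1159}{1282}\right)} = \frac{1}{240100 + \left(-1896660 + \frac{1343281}{1643524} + \frac{1957551}{1282}\right)} = \frac{1}{240100 - \frac{3114695306177}{1643524}} = \frac{1}{- \frac{2720085193777}{1643524}} = - \frac{1643524}{2720085193777}$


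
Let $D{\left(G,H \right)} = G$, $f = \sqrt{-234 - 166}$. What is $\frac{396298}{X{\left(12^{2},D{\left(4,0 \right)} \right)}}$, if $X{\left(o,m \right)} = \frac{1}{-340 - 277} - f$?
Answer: $- \frac{244515866}{152275601} + \frac{3017325786440 i}{152275601} \approx -1.6057 + 19815.0 i$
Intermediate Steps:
$f = 20 i$ ($f = \sqrt{-400} = 20 i \approx 20.0 i$)
$X{\left(o,m \right)} = - \frac{1}{617} - 20 i$ ($X{\left(o,m \right)} = \frac{1}{-340 - 277} - 20 i = \frac{1}{-617} - 20 i = - \frac{1}{617} - 20 i$)
$\frac{396298}{X{\left(12^{2},D{\left(4,0 \right)} \right)}} = \frac{396298}{- \frac{1}{617} - 20 i} = 396298 \frac{380689 \left(- \frac{1}{617} + 20 i\right)}{152275601} = \frac{150866289322 \left(- \frac{1}{617} + 20 i\right)}{152275601}$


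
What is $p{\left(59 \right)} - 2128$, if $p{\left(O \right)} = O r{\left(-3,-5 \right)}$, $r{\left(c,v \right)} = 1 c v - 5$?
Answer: $-1538$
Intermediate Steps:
$r{\left(c,v \right)} = -5 + c v$ ($r{\left(c,v \right)} = c v - 5 = -5 + c v$)
$p{\left(O \right)} = 10 O$ ($p{\left(O \right)} = O \left(-5 - -15\right) = O \left(-5 + 15\right) = O 10 = 10 O$)
$p{\left(59 \right)} - 2128 = 10 \cdot 59 - 2128 = 590 - 2128 = -1538$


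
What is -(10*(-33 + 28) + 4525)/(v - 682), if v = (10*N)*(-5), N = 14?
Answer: 4475/1382 ≈ 3.2381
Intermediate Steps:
v = -700 (v = (10*14)*(-5) = 140*(-5) = -700)
-(10*(-33 + 28) + 4525)/(v - 682) = -(10*(-33 + 28) + 4525)/(-700 - 682) = -(10*(-5) + 4525)/(-1382) = -(-50 + 4525)*(-1)/1382 = -4475*(-1)/1382 = -1*(-4475/1382) = 4475/1382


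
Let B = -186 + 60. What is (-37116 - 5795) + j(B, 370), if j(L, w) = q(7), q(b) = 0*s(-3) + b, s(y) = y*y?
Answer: -42904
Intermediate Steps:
s(y) = y²
B = -126
q(b) = b (q(b) = 0*(-3)² + b = 0*9 + b = 0 + b = b)
j(L, w) = 7
(-37116 - 5795) + j(B, 370) = (-37116 - 5795) + 7 = -42911 + 7 = -42904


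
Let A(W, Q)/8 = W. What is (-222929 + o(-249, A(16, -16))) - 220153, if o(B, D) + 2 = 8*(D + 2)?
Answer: -442044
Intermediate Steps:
A(W, Q) = 8*W
o(B, D) = 14 + 8*D (o(B, D) = -2 + 8*(D + 2) = -2 + 8*(2 + D) = -2 + (16 + 8*D) = 14 + 8*D)
(-222929 + o(-249, A(16, -16))) - 220153 = (-222929 + (14 + 8*(8*16))) - 220153 = (-222929 + (14 + 8*128)) - 220153 = (-222929 + (14 + 1024)) - 220153 = (-222929 + 1038) - 220153 = -221891 - 220153 = -442044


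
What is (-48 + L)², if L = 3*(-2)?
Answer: 2916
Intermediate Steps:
L = -6
(-48 + L)² = (-48 - 6)² = (-54)² = 2916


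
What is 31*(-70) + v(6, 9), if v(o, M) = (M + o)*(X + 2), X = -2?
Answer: -2170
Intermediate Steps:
v(o, M) = 0 (v(o, M) = (M + o)*(-2 + 2) = (M + o)*0 = 0)
31*(-70) + v(6, 9) = 31*(-70) + 0 = -2170 + 0 = -2170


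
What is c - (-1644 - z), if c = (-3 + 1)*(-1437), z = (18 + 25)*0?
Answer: 4518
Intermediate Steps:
z = 0 (z = 43*0 = 0)
c = 2874 (c = -2*(-1437) = 2874)
c - (-1644 - z) = 2874 - (-1644 - 1*0) = 2874 - (-1644 + 0) = 2874 - 1*(-1644) = 2874 + 1644 = 4518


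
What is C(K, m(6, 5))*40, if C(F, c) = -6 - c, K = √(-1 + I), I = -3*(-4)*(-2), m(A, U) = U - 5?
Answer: -240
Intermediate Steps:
m(A, U) = -5 + U
I = -24 (I = 12*(-2) = -24)
K = 5*I (K = √(-1 - 24) = √(-25) = 5*I ≈ 5.0*I)
C(K, m(6, 5))*40 = (-6 - (-5 + 5))*40 = (-6 - 1*0)*40 = (-6 + 0)*40 = -6*40 = -240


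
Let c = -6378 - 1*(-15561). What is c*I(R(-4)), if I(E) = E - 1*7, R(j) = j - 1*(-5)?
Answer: -55098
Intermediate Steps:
R(j) = 5 + j (R(j) = j + 5 = 5 + j)
I(E) = -7 + E (I(E) = E - 7 = -7 + E)
c = 9183 (c = -6378 + 15561 = 9183)
c*I(R(-4)) = 9183*(-7 + (5 - 4)) = 9183*(-7 + 1) = 9183*(-6) = -55098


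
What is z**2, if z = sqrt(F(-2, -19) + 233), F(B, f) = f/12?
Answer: 2777/12 ≈ 231.42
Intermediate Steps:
F(B, f) = f/12 (F(B, f) = f*(1/12) = f/12)
z = sqrt(8331)/6 (z = sqrt((1/12)*(-19) + 233) = sqrt(-19/12 + 233) = sqrt(2777/12) = sqrt(8331)/6 ≈ 15.212)
z**2 = (sqrt(8331)/6)**2 = 2777/12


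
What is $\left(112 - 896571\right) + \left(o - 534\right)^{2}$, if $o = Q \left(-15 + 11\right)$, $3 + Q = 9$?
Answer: $-585095$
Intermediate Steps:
$Q = 6$ ($Q = -3 + 9 = 6$)
$o = -24$ ($o = 6 \left(-15 + 11\right) = 6 \left(-4\right) = -24$)
$\left(112 - 896571\right) + \left(o - 534\right)^{2} = \left(112 - 896571\right) + \left(-24 - 534\right)^{2} = -896459 + \left(-558\right)^{2} = -896459 + 311364 = -585095$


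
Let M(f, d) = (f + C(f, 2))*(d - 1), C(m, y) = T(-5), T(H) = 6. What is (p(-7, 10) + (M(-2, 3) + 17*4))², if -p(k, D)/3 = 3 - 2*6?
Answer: 10609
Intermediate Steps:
C(m, y) = 6
M(f, d) = (-1 + d)*(6 + f) (M(f, d) = (f + 6)*(d - 1) = (6 + f)*(-1 + d) = (-1 + d)*(6 + f))
p(k, D) = 27 (p(k, D) = -3*(3 - 2*6) = -3*(3 - 12) = -3*(-9) = 27)
(p(-7, 10) + (M(-2, 3) + 17*4))² = (27 + ((-6 - 1*(-2) + 6*3 + 3*(-2)) + 17*4))² = (27 + ((-6 + 2 + 18 - 6) + 68))² = (27 + (8 + 68))² = (27 + 76)² = 103² = 10609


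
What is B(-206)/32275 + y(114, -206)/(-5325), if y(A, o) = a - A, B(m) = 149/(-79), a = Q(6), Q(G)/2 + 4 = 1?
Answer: 4068981/181030475 ≈ 0.022477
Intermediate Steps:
Q(G) = -6 (Q(G) = -8 + 2*1 = -8 + 2 = -6)
a = -6
B(m) = -149/79 (B(m) = 149*(-1/79) = -149/79)
y(A, o) = -6 - A
B(-206)/32275 + y(114, -206)/(-5325) = -149/79/32275 + (-6 - 1*114)/(-5325) = -149/79*1/32275 + (-6 - 114)*(-1/5325) = -149/2549725 - 120*(-1/5325) = -149/2549725 + 8/355 = 4068981/181030475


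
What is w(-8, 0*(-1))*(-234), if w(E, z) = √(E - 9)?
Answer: -234*I*√17 ≈ -964.81*I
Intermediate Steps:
w(E, z) = √(-9 + E)
w(-8, 0*(-1))*(-234) = √(-9 - 8)*(-234) = √(-17)*(-234) = (I*√17)*(-234) = -234*I*√17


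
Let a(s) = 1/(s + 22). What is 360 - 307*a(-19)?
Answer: 773/3 ≈ 257.67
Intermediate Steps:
a(s) = 1/(22 + s)
360 - 307*a(-19) = 360 - 307/(22 - 19) = 360 - 307/3 = 773/3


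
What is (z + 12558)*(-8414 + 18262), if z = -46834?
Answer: -337550048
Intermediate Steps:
(z + 12558)*(-8414 + 18262) = (-46834 + 12558)*(-8414 + 18262) = -34276*9848 = -337550048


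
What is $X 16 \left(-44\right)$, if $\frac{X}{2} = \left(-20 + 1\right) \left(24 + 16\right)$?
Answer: $1070080$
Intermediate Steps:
$X = -1520$ ($X = 2 \left(-20 + 1\right) \left(24 + 16\right) = 2 \left(\left(-19\right) 40\right) = 2 \left(-760\right) = -1520$)
$X 16 \left(-44\right) = \left(-1520\right) 16 \left(-44\right) = \left(-24320\right) \left(-44\right) = 1070080$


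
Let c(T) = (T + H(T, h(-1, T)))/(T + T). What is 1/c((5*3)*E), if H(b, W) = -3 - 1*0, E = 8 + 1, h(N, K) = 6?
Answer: 45/22 ≈ 2.0455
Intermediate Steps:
E = 9
H(b, W) = -3 (H(b, W) = -3 + 0 = -3)
c(T) = (-3 + T)/(2*T) (c(T) = (T - 3)/(T + T) = (-3 + T)/((2*T)) = (-3 + T)*(1/(2*T)) = (-3 + T)/(2*T))
1/c((5*3)*E) = 1/((-3 + (5*3)*9)/(2*(((5*3)*9)))) = 1/((-3 + 15*9)/(2*((15*9)))) = 1/((1/2)*(-3 + 135)/135) = 1/((1/2)*(1/135)*132) = 1/(22/45) = 45/22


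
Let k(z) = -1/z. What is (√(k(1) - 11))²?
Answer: -12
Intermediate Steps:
(√(k(1) - 11))² = (√(-1/1 - 11))² = (√(-1*1 - 11))² = (√(-1 - 11))² = (√(-12))² = (2*I*√3)² = -12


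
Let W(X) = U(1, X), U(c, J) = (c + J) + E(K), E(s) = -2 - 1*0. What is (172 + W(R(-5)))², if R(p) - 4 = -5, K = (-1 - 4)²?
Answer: 28900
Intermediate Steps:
K = 25 (K = (-5)² = 25)
E(s) = -2 (E(s) = -2 + 0 = -2)
R(p) = -1 (R(p) = 4 - 5 = -1)
U(c, J) = -2 + J + c (U(c, J) = (c + J) - 2 = (J + c) - 2 = -2 + J + c)
W(X) = -1 + X (W(X) = -2 + X + 1 = -1 + X)
(172 + W(R(-5)))² = (172 + (-1 - 1))² = (172 - 2)² = 170² = 28900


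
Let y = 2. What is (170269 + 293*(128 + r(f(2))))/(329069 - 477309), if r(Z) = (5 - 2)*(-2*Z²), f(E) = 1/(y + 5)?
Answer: -10179119/7263760 ≈ -1.4014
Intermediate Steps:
f(E) = ⅐ (f(E) = 1/(2 + 5) = 1/7 = ⅐)
r(Z) = -6*Z² (r(Z) = 3*(-2*Z²) = -6*Z²)
(170269 + 293*(128 + r(f(2))))/(329069 - 477309) = (170269 + 293*(128 - 6*(⅐)²))/(329069 - 477309) = (170269 + 293*(128 - 6*1/49))/(-148240) = (170269 + 293*(128 - 6/49))*(-1/148240) = (170269 + 293*(6266/49))*(-1/148240) = (170269 + 1835938/49)*(-1/148240) = (10179119/49)*(-1/148240) = -10179119/7263760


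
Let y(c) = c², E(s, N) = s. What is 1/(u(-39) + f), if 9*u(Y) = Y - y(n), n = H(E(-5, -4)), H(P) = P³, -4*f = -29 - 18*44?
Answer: -36/55267 ≈ -0.00065138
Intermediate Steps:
f = 821/4 (f = -(-29 - 18*44)/4 = -(-29 - 792)/4 = -¼*(-821) = 821/4 ≈ 205.25)
n = -125 (n = (-5)³ = -125)
u(Y) = -15625/9 + Y/9 (u(Y) = (Y - 1*(-125)²)/9 = (Y - 1*15625)/9 = (Y - 15625)/9 = (-15625 + Y)/9 = -15625/9 + Y/9)
1/(u(-39) + f) = 1/((-15625/9 + (⅑)*(-39)) + 821/4) = 1/((-15625/9 - 13/3) + 821/4) = 1/(-15664/9 + 821/4) = 1/(-55267/36) = -36/55267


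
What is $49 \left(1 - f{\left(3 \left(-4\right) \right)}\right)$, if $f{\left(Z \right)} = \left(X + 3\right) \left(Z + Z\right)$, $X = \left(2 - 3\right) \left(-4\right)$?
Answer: $8281$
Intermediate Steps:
$X = 4$ ($X = \left(-1\right) \left(-4\right) = 4$)
$f{\left(Z \right)} = 14 Z$ ($f{\left(Z \right)} = \left(4 + 3\right) \left(Z + Z\right) = 7 \cdot 2 Z = 14 Z$)
$49 \left(1 - f{\left(3 \left(-4\right) \right)}\right) = 49 \left(1 - 14 \cdot 3 \left(-4\right)\right) = 49 \left(1 - 14 \left(-12\right)\right) = 49 \left(1 - -168\right) = 49 \left(1 + 168\right) = 49 \cdot 169 = 8281$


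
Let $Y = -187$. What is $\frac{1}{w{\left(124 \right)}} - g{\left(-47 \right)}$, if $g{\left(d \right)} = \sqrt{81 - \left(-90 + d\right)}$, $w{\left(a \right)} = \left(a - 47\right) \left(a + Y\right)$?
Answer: $- \frac{1}{4851} - \sqrt{218} \approx -14.765$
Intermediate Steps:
$w{\left(a \right)} = \left(-187 + a\right) \left(-47 + a\right)$ ($w{\left(a \right)} = \left(a - 47\right) \left(a - 187\right) = \left(-47 + a\right) \left(-187 + a\right) = \left(-187 + a\right) \left(-47 + a\right)$)
$g{\left(d \right)} = \sqrt{171 - d}$
$\frac{1}{w{\left(124 \right)}} - g{\left(-47 \right)} = \frac{1}{8789 + 124^{2} - 29016} - \sqrt{171 - -47} = \frac{1}{8789 + 15376 - 29016} - \sqrt{171 + 47} = \frac{1}{-4851} - \sqrt{218} = - \frac{1}{4851} - \sqrt{218}$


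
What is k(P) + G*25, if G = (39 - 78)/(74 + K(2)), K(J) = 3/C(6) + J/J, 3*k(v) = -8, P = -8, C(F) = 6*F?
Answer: -42308/2703 ≈ -15.652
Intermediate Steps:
k(v) = -8/3 (k(v) = (⅓)*(-8) = -8/3)
K(J) = 13/12 (K(J) = 3/((6*6)) + J/J = 3/36 + 1 = 3*(1/36) + 1 = 1/12 + 1 = 13/12)
G = -468/901 (G = (39 - 78)/(74 + 13/12) = -39/901/12 = -39*12/901 = -468/901 ≈ -0.51942)
k(P) + G*25 = -8/3 - 468/901*25 = -8/3 - 11700/901 = -42308/2703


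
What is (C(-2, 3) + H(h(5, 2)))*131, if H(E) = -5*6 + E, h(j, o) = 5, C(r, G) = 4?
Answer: -2751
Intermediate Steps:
H(E) = -30 + E
(C(-2, 3) + H(h(5, 2)))*131 = (4 + (-30 + 5))*131 = (4 - 25)*131 = -21*131 = -2751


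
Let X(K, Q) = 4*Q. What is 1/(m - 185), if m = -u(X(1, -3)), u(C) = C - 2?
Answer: -1/171 ≈ -0.0058480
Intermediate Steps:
u(C) = -2 + C
m = 14 (m = -(-2 + 4*(-3)) = -(-2 - 12) = -1*(-14) = 14)
1/(m - 185) = 1/(14 - 185) = 1/(-171) = -1/171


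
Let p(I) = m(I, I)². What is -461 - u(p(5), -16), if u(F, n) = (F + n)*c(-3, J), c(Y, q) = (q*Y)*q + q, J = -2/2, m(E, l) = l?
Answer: -425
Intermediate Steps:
J = -1 (J = -2*½ = -1)
p(I) = I²
c(Y, q) = q + Y*q² (c(Y, q) = (Y*q)*q + q = Y*q² + q = q + Y*q²)
u(F, n) = -4*F - 4*n (u(F, n) = (F + n)*(-(1 - 3*(-1))) = (F + n)*(-(1 + 3)) = (F + n)*(-1*4) = (F + n)*(-4) = -4*F - 4*n)
-461 - u(p(5), -16) = -461 - (-4*5² - 4*(-16)) = -461 - (-4*25 + 64) = -461 - (-100 + 64) = -461 - 1*(-36) = -461 + 36 = -425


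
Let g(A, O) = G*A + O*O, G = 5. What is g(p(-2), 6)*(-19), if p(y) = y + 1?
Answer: -589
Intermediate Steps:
p(y) = 1 + y
g(A, O) = O² + 5*A (g(A, O) = 5*A + O*O = 5*A + O² = O² + 5*A)
g(p(-2), 6)*(-19) = (6² + 5*(1 - 2))*(-19) = (36 + 5*(-1))*(-19) = (36 - 5)*(-19) = 31*(-19) = -589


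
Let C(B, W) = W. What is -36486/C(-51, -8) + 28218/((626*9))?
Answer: 17148989/3756 ≈ 4565.8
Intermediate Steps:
-36486/C(-51, -8) + 28218/((626*9)) = -36486/(-8) + 28218/((626*9)) = -36486*(-⅛) + 28218/5634 = 18243/4 + 28218*(1/5634) = 18243/4 + 4703/939 = 17148989/3756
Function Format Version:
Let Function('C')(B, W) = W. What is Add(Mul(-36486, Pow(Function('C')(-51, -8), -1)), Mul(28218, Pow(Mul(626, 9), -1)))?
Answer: Rational(17148989, 3756) ≈ 4565.8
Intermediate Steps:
Add(Mul(-36486, Pow(Function('C')(-51, -8), -1)), Mul(28218, Pow(Mul(626, 9), -1))) = Add(Mul(-36486, Pow(-8, -1)), Mul(28218, Pow(Mul(626, 9), -1))) = Add(Mul(-36486, Rational(-1, 8)), Mul(28218, Pow(5634, -1))) = Add(Rational(18243, 4), Mul(28218, Rational(1, 5634))) = Add(Rational(18243, 4), Rational(4703, 939)) = Rational(17148989, 3756)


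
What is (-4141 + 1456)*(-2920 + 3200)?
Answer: -751800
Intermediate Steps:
(-4141 + 1456)*(-2920 + 3200) = -2685*280 = -751800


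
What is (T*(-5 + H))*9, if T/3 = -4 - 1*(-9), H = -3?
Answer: -1080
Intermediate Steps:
T = 15 (T = 3*(-4 - 1*(-9)) = 3*(-4 + 9) = 3*5 = 15)
(T*(-5 + H))*9 = (15*(-5 - 3))*9 = (15*(-8))*9 = -120*9 = -1080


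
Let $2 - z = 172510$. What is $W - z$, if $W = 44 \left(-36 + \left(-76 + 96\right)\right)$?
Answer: $171804$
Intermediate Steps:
$z = -172508$ ($z = 2 - 172510 = -172508$)
$W = -704$ ($W = 44 \left(-36 + 20\right) = 44 \left(-16\right) = -704$)
$W - z = -704 - -172508 = -704 + 172508 = 171804$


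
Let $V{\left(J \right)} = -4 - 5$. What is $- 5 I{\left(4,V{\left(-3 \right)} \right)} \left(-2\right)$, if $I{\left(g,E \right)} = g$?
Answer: $40$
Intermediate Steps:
$V{\left(J \right)} = -9$
$- 5 I{\left(4,V{\left(-3 \right)} \right)} \left(-2\right) = \left(-5\right) 4 \left(-2\right) = \left(-20\right) \left(-2\right) = 40$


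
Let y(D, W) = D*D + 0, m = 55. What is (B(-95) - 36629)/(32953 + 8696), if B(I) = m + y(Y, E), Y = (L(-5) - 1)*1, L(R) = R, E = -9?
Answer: -36538/41649 ≈ -0.87728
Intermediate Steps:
Y = -6 (Y = (-5 - 1)*1 = -6*1 = -6)
y(D, W) = D**2 (y(D, W) = D**2 + 0 = D**2)
B(I) = 91 (B(I) = 55 + (-6)**2 = 55 + 36 = 91)
(B(-95) - 36629)/(32953 + 8696) = (91 - 36629)/(32953 + 8696) = -36538/41649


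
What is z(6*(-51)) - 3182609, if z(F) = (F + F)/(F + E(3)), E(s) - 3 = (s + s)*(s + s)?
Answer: -283251997/89 ≈ -3.1826e+6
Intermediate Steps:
E(s) = 3 + 4*s**2 (E(s) = 3 + (s + s)*(s + s) = 3 + (2*s)*(2*s) = 3 + 4*s**2)
z(F) = 2*F/(39 + F) (z(F) = (F + F)/(F + (3 + 4*3**2)) = (2*F)/(F + (3 + 4*9)) = (2*F)/(F + (3 + 36)) = (2*F)/(F + 39) = (2*F)/(39 + F) = 2*F/(39 + F))
z(6*(-51)) - 3182609 = 2*(6*(-51))/(39 + 6*(-51)) - 3182609 = 2*(-306)/(39 - 306) - 3182609 = 2*(-306)/(-267) - 3182609 = 2*(-306)*(-1/267) - 3182609 = 204/89 - 3182609 = -283251997/89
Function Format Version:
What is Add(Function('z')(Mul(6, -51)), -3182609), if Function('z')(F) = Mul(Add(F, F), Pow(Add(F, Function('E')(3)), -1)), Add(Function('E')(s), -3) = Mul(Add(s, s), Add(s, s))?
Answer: Rational(-283251997, 89) ≈ -3.1826e+6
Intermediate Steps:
Function('E')(s) = Add(3, Mul(4, Pow(s, 2))) (Function('E')(s) = Add(3, Mul(Add(s, s), Add(s, s))) = Add(3, Mul(Mul(2, s), Mul(2, s))) = Add(3, Mul(4, Pow(s, 2))))
Function('z')(F) = Mul(2, F, Pow(Add(39, F), -1)) (Function('z')(F) = Mul(Add(F, F), Pow(Add(F, Add(3, Mul(4, Pow(3, 2)))), -1)) = Mul(Mul(2, F), Pow(Add(F, Add(3, Mul(4, 9))), -1)) = Mul(Mul(2, F), Pow(Add(F, Add(3, 36)), -1)) = Mul(Mul(2, F), Pow(Add(F, 39), -1)) = Mul(Mul(2, F), Pow(Add(39, F), -1)) = Mul(2, F, Pow(Add(39, F), -1)))
Add(Function('z')(Mul(6, -51)), -3182609) = Add(Mul(2, Mul(6, -51), Pow(Add(39, Mul(6, -51)), -1)), -3182609) = Add(Mul(2, -306, Pow(Add(39, -306), -1)), -3182609) = Add(Mul(2, -306, Pow(-267, -1)), -3182609) = Add(Mul(2, -306, Rational(-1, 267)), -3182609) = Add(Rational(204, 89), -3182609) = Rational(-283251997, 89)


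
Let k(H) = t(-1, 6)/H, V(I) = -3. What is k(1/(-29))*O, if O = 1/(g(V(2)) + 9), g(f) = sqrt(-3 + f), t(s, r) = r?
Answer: -18 + 2*I*sqrt(6) ≈ -18.0 + 4.899*I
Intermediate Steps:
O = 1/(9 + I*sqrt(6)) (O = 1/(sqrt(-3 - 3) + 9) = 1/(sqrt(-6) + 9) = 1/(I*sqrt(6) + 9) = 1/(9 + I*sqrt(6)) ≈ 0.10345 - 0.028155*I)
k(H) = 6/H
k(1/(-29))*O = (6/(1/(-29)))*(3/29 - I*sqrt(6)/87) = (6/(-1/29))*(3/29 - I*sqrt(6)/87) = (6*(-29))*(3/29 - I*sqrt(6)/87) = -174*(3/29 - I*sqrt(6)/87) = -18 + 2*I*sqrt(6)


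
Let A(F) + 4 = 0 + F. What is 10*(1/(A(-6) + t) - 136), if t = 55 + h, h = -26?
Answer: -25830/19 ≈ -1359.5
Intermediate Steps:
t = 29 (t = 55 - 26 = 29)
A(F) = -4 + F (A(F) = -4 + (0 + F) = -4 + F)
10*(1/(A(-6) + t) - 136) = 10*(1/((-4 - 6) + 29) - 136) = 10*(1/(-10 + 29) - 136) = 10*(1/19 - 136) = 10*(-2583/19) = -25830/19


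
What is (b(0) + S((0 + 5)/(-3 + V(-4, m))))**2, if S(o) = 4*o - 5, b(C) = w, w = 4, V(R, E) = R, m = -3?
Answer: 729/49 ≈ 14.878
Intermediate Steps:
b(C) = 4
S(o) = -5 + 4*o
(b(0) + S((0 + 5)/(-3 + V(-4, m))))**2 = (4 + (-5 + 4*((0 + 5)/(-3 - 4))))**2 = (4 + (-5 + 4*(5/(-7))))**2 = (4 + (-5 + 4*(5*(-1/7))))**2 = (4 + (-5 + 4*(-5/7)))**2 = (4 + (-5 - 20/7))**2 = (4 - 55/7)**2 = (-27/7)**2 = 729/49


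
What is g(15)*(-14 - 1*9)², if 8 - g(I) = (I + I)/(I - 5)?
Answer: 2645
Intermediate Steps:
g(I) = 8 - 2*I/(-5 + I) (g(I) = 8 - (I + I)/(I - 5) = 8 - 2*I/(-5 + I))
g(15)*(-14 - 1*9)² = (2*(-20 + 3*15)/(-5 + 15))*(-14 - 1*9)² = (2*(-20 + 45)/10)*(-14 - 9)² = (2*(⅒)*25)*(-23)² = 5*529 = 2645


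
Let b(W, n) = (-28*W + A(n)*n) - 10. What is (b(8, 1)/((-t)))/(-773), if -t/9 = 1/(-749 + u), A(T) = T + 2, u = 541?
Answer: -16016/2319 ≈ -6.9064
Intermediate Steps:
A(T) = 2 + T
t = 9/208 (t = -9/(-749 + 541) = -9/(-208) = -9*(-1/208) = 9/208 ≈ 0.043269)
b(W, n) = -10 - 28*W + n*(2 + n) (b(W, n) = (-28*W + (2 + n)*n) - 10 = (-28*W + n*(2 + n)) - 10 = -10 - 28*W + n*(2 + n))
(b(8, 1)/((-t)))/(-773) = ((-10 - 28*8 + 1*(2 + 1))/((-1*9/208)))/(-773) = ((-10 - 224 + 1*3)/(-9/208))*(-1/773) = ((-10 - 224 + 3)*(-208/9))*(-1/773) = -231*(-208/9)*(-1/773) = (16016/3)*(-1/773) = -16016/2319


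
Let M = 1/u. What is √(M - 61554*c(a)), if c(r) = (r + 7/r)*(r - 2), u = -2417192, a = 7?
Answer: I*√3596487677660990858/1208596 ≈ 1569.1*I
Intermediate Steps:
M = -1/2417192 (M = 1/(-2417192) = -1/2417192 ≈ -4.1370e-7)
c(r) = (-2 + r)*(r + 7/r) (c(r) = (r + 7/r)*(-2 + r) = (-2 + r)*(r + 7/r))
√(M - 61554*c(a)) = √(-1/2417192 - 61554*(7 + 7² - 14/7 - 2*7)) = √(-1/2417192 - 61554*(7 + 49 - 14*⅐ - 14)) = √(-1/2417192 - 61554*(7 + 49 - 2 - 14)) = √(-1/2417192 - 61554*40) = √(-1/2417192 - 2462160) = √(-5951513454721/2417192) = I*√3596487677660990858/1208596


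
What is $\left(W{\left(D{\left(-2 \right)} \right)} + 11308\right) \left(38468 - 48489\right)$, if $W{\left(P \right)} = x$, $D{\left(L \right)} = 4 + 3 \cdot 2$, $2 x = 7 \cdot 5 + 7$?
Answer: $-113527909$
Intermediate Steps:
$x = 21$ ($x = \frac{7 \cdot 5 + 7}{2} = \frac{35 + 7}{2} = \frac{1}{2} \cdot 42 = 21$)
$D{\left(L \right)} = 10$ ($D{\left(L \right)} = 4 + 6 = 10$)
$W{\left(P \right)} = 21$
$\left(W{\left(D{\left(-2 \right)} \right)} + 11308\right) \left(38468 - 48489\right) = \left(21 + 11308\right) \left(38468 - 48489\right) = 11329 \left(-10021\right) = -113527909$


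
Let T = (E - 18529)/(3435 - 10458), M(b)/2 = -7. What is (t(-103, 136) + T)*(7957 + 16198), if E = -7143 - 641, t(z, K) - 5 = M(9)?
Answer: -297058190/2341 ≈ -1.2689e+5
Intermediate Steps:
M(b) = -14 (M(b) = 2*(-7) = -14)
t(z, K) = -9 (t(z, K) = 5 - 14 = -9)
E = -7784
T = 8771/2341 (T = (-7784 - 18529)/(3435 - 10458) = -26313/(-7023) = -26313*(-1/7023) = 8771/2341 ≈ 3.7467)
(t(-103, 136) + T)*(7957 + 16198) = (-9 + 8771/2341)*(7957 + 16198) = -12298/2341*24155 = -297058190/2341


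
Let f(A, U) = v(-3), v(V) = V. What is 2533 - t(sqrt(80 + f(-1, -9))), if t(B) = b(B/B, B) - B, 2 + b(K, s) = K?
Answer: 2534 + sqrt(77) ≈ 2542.8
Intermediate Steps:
b(K, s) = -2 + K
f(A, U) = -3
t(B) = -1 - B (t(B) = (-2 + B/B) - B = (-2 + 1) - B = -1 - B)
2533 - t(sqrt(80 + f(-1, -9))) = 2533 - (-1 - sqrt(80 - 3)) = 2533 - (-1 - sqrt(77)) = 2533 + (1 + sqrt(77)) = 2534 + sqrt(77)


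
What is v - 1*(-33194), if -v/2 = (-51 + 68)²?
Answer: 32616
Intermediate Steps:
v = -578 (v = -2*(-51 + 68)² = -2*17² = -2*289 = -578)
v - 1*(-33194) = -578 - 1*(-33194) = -578 + 33194 = 32616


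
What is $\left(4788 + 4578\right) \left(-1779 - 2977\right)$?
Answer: $-44544696$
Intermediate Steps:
$\left(4788 + 4578\right) \left(-1779 - 2977\right) = 9366 \left(-1779 - 2977\right) = 9366 \left(-4756\right) = -44544696$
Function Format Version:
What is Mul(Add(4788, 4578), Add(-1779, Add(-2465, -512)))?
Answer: -44544696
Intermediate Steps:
Mul(Add(4788, 4578), Add(-1779, Add(-2465, -512))) = Mul(9366, Add(-1779, -2977)) = Mul(9366, -4756) = -44544696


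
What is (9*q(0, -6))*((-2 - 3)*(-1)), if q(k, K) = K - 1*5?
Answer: -495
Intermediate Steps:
q(k, K) = -5 + K (q(k, K) = K - 5 = -5 + K)
(9*q(0, -6))*((-2 - 3)*(-1)) = (9*(-5 - 6))*((-2 - 3)*(-1)) = (9*(-11))*(-5*(-1)) = -99*5 = -495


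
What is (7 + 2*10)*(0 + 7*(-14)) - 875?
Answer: -3521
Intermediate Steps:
(7 + 2*10)*(0 + 7*(-14)) - 875 = (7 + 20)*(0 - 98) - 875 = 27*(-98) - 875 = -2646 - 875 = -3521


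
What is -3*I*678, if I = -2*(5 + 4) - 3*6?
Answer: 73224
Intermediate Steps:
I = -36 (I = -2*9 - 18 = -18 - 18 = -36)
-3*I*678 = -3*(-36)*678 = 108*678 = 73224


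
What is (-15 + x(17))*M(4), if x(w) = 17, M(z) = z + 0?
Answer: 8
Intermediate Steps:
M(z) = z
(-15 + x(17))*M(4) = (-15 + 17)*4 = 2*4 = 8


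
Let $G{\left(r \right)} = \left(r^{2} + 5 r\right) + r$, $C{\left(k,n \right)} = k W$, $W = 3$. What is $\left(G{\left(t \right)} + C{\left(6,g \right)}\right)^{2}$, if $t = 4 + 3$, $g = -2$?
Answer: $11881$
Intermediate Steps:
$t = 7$
$C{\left(k,n \right)} = 3 k$ ($C{\left(k,n \right)} = k 3 = 3 k$)
$G{\left(r \right)} = r^{2} + 6 r$
$\left(G{\left(t \right)} + C{\left(6,g \right)}\right)^{2} = \left(7 \left(6 + 7\right) + 3 \cdot 6\right)^{2} = \left(7 \cdot 13 + 18\right)^{2} = \left(91 + 18\right)^{2} = 109^{2} = 11881$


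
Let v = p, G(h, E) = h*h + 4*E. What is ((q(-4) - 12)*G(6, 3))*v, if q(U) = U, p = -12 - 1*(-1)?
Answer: 8448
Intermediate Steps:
G(h, E) = h² + 4*E
p = -11 (p = -12 + 1 = -11)
v = -11
((q(-4) - 12)*G(6, 3))*v = ((-4 - 12)*(6² + 4*3))*(-11) = -16*(36 + 12)*(-11) = -16*48*(-11) = -768*(-11) = 8448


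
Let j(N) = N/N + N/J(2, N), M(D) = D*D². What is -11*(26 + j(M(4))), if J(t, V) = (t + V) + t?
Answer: -5225/17 ≈ -307.35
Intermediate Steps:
J(t, V) = V + 2*t (J(t, V) = (V + t) + t = V + 2*t)
M(D) = D³
j(N) = 1 + N/(4 + N) (j(N) = N/N + N/(N + 2*2) = 1 + N/(N + 4) = 1 + N/(4 + N))
-11*(26 + j(M(4))) = -11*(26 + 2*(2 + 4³)/(4 + 4³)) = -11*(26 + 2*(2 + 64)/(4 + 64)) = -11*(26 + 2*66/68) = -11*(26 + 2*(1/68)*66) = -11*(26 + 33/17) = -11*475/17 = -5225/17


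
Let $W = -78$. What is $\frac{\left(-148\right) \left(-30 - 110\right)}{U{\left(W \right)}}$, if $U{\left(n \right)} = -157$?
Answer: $- \frac{20720}{157} \approx -131.97$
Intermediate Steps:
$\frac{\left(-148\right) \left(-30 - 110\right)}{U{\left(W \right)}} = \frac{\left(-148\right) \left(-30 - 110\right)}{-157} = \left(-148\right) \left(-140\right) \left(- \frac{1}{157}\right) = 20720 \left(- \frac{1}{157}\right) = - \frac{20720}{157}$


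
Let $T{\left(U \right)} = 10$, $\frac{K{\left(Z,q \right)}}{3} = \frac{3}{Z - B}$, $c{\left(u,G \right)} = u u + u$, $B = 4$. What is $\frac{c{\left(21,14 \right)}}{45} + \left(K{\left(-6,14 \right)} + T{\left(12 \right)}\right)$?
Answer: $\frac{581}{30} \approx 19.367$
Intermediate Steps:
$c{\left(u,G \right)} = u + u^{2}$ ($c{\left(u,G \right)} = u^{2} + u = u + u^{2}$)
$K{\left(Z,q \right)} = \frac{9}{-4 + Z}$ ($K{\left(Z,q \right)} = 3 \frac{3}{Z - 4} = 3 \frac{3}{-4 + Z} = \frac{9}{-4 + Z}$)
$\frac{c{\left(21,14 \right)}}{45} + \left(K{\left(-6,14 \right)} + T{\left(12 \right)}\right) = \frac{21 \left(1 + 21\right)}{45} + \left(\frac{9}{-4 - 6} + 10\right) = 21 \cdot 22 \cdot \frac{1}{45} + \left(\frac{9}{-10} + 10\right) = 462 \cdot \frac{1}{45} + \left(9 \left(- \frac{1}{10}\right) + 10\right) = \frac{154}{15} + \left(- \frac{9}{10} + 10\right) = \frac{154}{15} + \frac{91}{10} = \frac{581}{30}$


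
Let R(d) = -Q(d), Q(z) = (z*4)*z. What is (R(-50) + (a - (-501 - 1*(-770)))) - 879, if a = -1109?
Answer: -12257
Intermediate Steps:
Q(z) = 4*z**2 (Q(z) = (4*z)*z = 4*z**2)
R(d) = -4*d**2
(R(-50) + (a - (-501 - 1*(-770)))) - 879 = (-4*(-50)**2 + (-1109 - (-501 - 1*(-770)))) - 879 = (-4*2500 + (-1109 - (-501 + 770))) - 879 = (-10000 + (-1109 - 1*269)) - 879 = (-10000 + (-1109 - 269)) - 879 = (-10000 - 1378) - 879 = -11378 - 879 = -12257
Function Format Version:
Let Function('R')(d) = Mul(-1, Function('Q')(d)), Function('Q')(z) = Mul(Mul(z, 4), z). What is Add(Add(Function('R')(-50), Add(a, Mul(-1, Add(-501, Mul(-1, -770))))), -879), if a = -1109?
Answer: -12257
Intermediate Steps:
Function('Q')(z) = Mul(4, Pow(z, 2)) (Function('Q')(z) = Mul(Mul(4, z), z) = Mul(4, Pow(z, 2)))
Function('R')(d) = Mul(-4, Pow(d, 2)) (Function('R')(d) = Mul(-1, Mul(4, Pow(d, 2))) = Mul(-4, Pow(d, 2)))
Add(Add(Function('R')(-50), Add(a, Mul(-1, Add(-501, Mul(-1, -770))))), -879) = Add(Add(Mul(-4, Pow(-50, 2)), Add(-1109, Mul(-1, Add(-501, Mul(-1, -770))))), -879) = Add(Add(Mul(-4, 2500), Add(-1109, Mul(-1, Add(-501, 770)))), -879) = Add(Add(-10000, Add(-1109, Mul(-1, 269))), -879) = Add(Add(-10000, Add(-1109, -269)), -879) = Add(Add(-10000, -1378), -879) = Add(-11378, -879) = -12257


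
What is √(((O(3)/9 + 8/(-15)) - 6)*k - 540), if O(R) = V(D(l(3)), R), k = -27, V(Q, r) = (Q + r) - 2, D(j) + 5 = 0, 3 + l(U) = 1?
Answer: I*√8790/5 ≈ 18.751*I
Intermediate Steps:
l(U) = -2 (l(U) = -3 + 1 = -2)
D(j) = -5 (D(j) = -5 + 0 = -5)
V(Q, r) = -2 + Q + r
O(R) = -7 + R (O(R) = -2 - 5 + R = -7 + R)
√(((O(3)/9 + 8/(-15)) - 6)*k - 540) = √((((-7 + 3)/9 + 8/(-15)) - 6)*(-27) - 540) = √(((-4*⅑ + 8*(-1/15)) - 6)*(-27) - 540) = √(((-4/9 - 8/15) - 6)*(-27) - 540) = √((-44/45 - 6)*(-27) - 540) = √(-314/45*(-27) - 540) = √(942/5 - 540) = √(-1758/5) = I*√8790/5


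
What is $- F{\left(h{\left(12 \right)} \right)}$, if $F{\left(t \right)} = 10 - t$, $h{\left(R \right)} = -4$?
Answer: $-14$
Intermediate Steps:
$- F{\left(h{\left(12 \right)} \right)} = - (10 - -4) = - (10 + 4) = \left(-1\right) 14 = -14$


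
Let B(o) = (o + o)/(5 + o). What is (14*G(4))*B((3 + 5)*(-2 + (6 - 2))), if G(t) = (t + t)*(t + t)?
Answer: 4096/3 ≈ 1365.3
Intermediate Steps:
B(o) = 2*o/(5 + o) (B(o) = (2*o)/(5 + o) = 2*o/(5 + o))
G(t) = 4*t**2 (G(t) = (2*t)*(2*t) = 4*t**2)
(14*G(4))*B((3 + 5)*(-2 + (6 - 2))) = (14*(4*4**2))*(2*((3 + 5)*(-2 + (6 - 2)))/(5 + (3 + 5)*(-2 + (6 - 2)))) = (14*(4*16))*(2*(8*(-2 + 4))/(5 + 8*(-2 + 4))) = (14*64)*(2*(8*2)/(5 + 8*2)) = 896*(2*16/(5 + 16)) = 896*(2*16/21) = 896*(2*16*(1/21)) = 896*(32/21) = 4096/3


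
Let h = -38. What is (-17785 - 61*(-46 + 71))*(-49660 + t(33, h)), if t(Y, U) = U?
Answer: 959668380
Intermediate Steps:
(-17785 - 61*(-46 + 71))*(-49660 + t(33, h)) = (-17785 - 61*(-46 + 71))*(-49660 - 38) = (-17785 - 61*25)*(-49698) = (-17785 - 1525)*(-49698) = -19310*(-49698) = 959668380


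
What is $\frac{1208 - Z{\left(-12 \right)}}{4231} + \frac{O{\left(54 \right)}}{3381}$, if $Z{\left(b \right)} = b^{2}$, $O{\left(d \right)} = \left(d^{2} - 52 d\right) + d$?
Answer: $\frac{1427602}{4768337} \approx 0.29939$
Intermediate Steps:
$O{\left(d \right)} = d^{2} - 51 d$
$\frac{1208 - Z{\left(-12 \right)}}{4231} + \frac{O{\left(54 \right)}}{3381} = \frac{1208 - \left(-12\right)^{2}}{4231} + \frac{54 \left(-51 + 54\right)}{3381} = \left(1208 - 144\right) \frac{1}{4231} + 54 \cdot 3 \cdot \frac{1}{3381} = \left(1208 - 144\right) \frac{1}{4231} + 162 \cdot \frac{1}{3381} = 1064 \cdot \frac{1}{4231} + \frac{54}{1127} = \frac{1064}{4231} + \frac{54}{1127} = \frac{1427602}{4768337}$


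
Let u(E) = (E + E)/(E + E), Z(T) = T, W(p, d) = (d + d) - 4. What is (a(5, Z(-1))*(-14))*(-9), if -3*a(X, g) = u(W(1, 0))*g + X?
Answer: -168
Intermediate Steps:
W(p, d) = -4 + 2*d (W(p, d) = 2*d - 4 = -4 + 2*d)
u(E) = 1 (u(E) = (2*E)/((2*E)) = (2*E)*(1/(2*E)) = 1)
a(X, g) = -X/3 - g/3 (a(X, g) = -(1*g + X)/3 = -(g + X)/3 = -(X + g)/3 = -X/3 - g/3)
(a(5, Z(-1))*(-14))*(-9) = ((-⅓*5 - ⅓*(-1))*(-14))*(-9) = ((-5/3 + ⅓)*(-14))*(-9) = -4/3*(-14)*(-9) = (56/3)*(-9) = -168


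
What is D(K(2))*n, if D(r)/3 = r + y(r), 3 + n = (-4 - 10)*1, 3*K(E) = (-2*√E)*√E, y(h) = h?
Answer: 136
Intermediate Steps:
K(E) = -2*E/3 (K(E) = ((-2*√E)*√E)/3 = (-2*E)/3 = -2*E/3)
n = -17 (n = -3 + (-4 - 10)*1 = -3 - 14*1 = -3 - 14 = -17)
D(r) = 6*r (D(r) = 3*(r + r) = 3*(2*r) = 6*r)
D(K(2))*n = (6*(-⅔*2))*(-17) = (6*(-4/3))*(-17) = -8*(-17) = 136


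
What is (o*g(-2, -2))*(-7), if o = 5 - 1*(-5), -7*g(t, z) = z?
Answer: -20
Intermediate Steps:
g(t, z) = -z/7
o = 10 (o = 5 + 5 = 10)
(o*g(-2, -2))*(-7) = (10*(-1/7*(-2)))*(-7) = (10*(2/7))*(-7) = (20/7)*(-7) = -20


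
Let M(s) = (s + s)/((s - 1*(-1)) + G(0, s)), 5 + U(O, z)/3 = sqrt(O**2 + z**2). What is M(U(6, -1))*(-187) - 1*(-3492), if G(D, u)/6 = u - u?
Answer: 432402/137 + 1122*sqrt(37)/137 ≈ 3206.0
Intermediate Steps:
G(D, u) = 0 (G(D, u) = 6*(u - u) = 6*0 = 0)
U(O, z) = -15 + 3*sqrt(O**2 + z**2)
M(s) = 2*s/(1 + s) (M(s) = (s + s)/((s - 1*(-1)) + 0) = (2*s)/((s + 1) + 0) = (2*s)/((1 + s) + 0) = (2*s)/(1 + s) = 2*s/(1 + s))
M(U(6, -1))*(-187) - 1*(-3492) = (2*(-15 + 3*sqrt(6**2 + (-1)**2))/(1 + (-15 + 3*sqrt(6**2 + (-1)**2))))*(-187) - 1*(-3492) = (2*(-15 + 3*sqrt(36 + 1))/(1 + (-15 + 3*sqrt(36 + 1))))*(-187) + 3492 = (2*(-15 + 3*sqrt(37))/(1 + (-15 + 3*sqrt(37))))*(-187) + 3492 = (2*(-15 + 3*sqrt(37))/(-14 + 3*sqrt(37)))*(-187) + 3492 = -374*(-15 + 3*sqrt(37))/(-14 + 3*sqrt(37)) + 3492 = 3492 - 374*(-15 + 3*sqrt(37))/(-14 + 3*sqrt(37))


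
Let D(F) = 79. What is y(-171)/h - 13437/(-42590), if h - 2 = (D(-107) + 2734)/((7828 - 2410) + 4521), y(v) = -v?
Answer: 72689542677/966409690 ≈ 75.216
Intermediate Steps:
h = 22691/9939 (h = 2 + (79 + 2734)/((7828 - 2410) + 4521) = 2 + 2813/(5418 + 4521) = 2 + 2813/9939 = 22691/9939 ≈ 2.2830)
y(-171)/h - 13437/(-42590) = (-1*(-171))/(22691/9939) - 13437/(-42590) = 171*(9939/22691) - 13437*(-1/42590) = 1699569/22691 + 13437/42590 = 72689542677/966409690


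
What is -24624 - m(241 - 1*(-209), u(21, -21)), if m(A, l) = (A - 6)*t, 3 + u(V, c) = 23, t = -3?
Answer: -23292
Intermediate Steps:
u(V, c) = 20 (u(V, c) = -3 + 23 = 20)
m(A, l) = 18 - 3*A (m(A, l) = (A - 6)*(-3) = (-6 + A)*(-3) = 18 - 3*A)
-24624 - m(241 - 1*(-209), u(21, -21)) = -24624 - (18 - 3*(241 - 1*(-209))) = -24624 - (18 - 3*(241 + 209)) = -24624 - (18 - 3*450) = -24624 - (18 - 1350) = -24624 - 1*(-1332) = -24624 + 1332 = -23292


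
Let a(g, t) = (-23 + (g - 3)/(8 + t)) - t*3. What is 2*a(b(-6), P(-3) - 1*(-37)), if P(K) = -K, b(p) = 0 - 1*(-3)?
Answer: -286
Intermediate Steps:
b(p) = 3 (b(p) = 0 + 3 = 3)
a(g, t) = -23 - 3*t + (-3 + g)/(8 + t) (a(g, t) = (-23 + (-3 + g)/(8 + t)) - 3*t = -23 - 3*t + (-3 + g)/(8 + t))
2*a(b(-6), P(-3) - 1*(-37)) = 2*((-187 + 3 - 47*(-1*(-3) - 1*(-37)) - 3*(-1*(-3) - 1*(-37))²)/(8 + (-1*(-3) - 1*(-37)))) = 2*((-187 + 3 - 47*(3 + 37) - 3*(3 + 37)²)/(8 + (3 + 37))) = 2*((-187 + 3 - 47*40 - 3*40²)/(8 + 40)) = 2*((-187 + 3 - 1880 - 3*1600)/48) = 2*((-187 + 3 - 1880 - 4800)/48) = 2*((1/48)*(-6864)) = 2*(-143) = -286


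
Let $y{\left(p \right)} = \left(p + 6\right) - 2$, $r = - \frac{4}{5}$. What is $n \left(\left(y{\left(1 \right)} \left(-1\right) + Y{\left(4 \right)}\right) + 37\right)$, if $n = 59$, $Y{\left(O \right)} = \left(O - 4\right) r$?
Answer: $1888$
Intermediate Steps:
$r = - \frac{4}{5}$ ($r = \left(-4\right) \frac{1}{5} = - \frac{4}{5} \approx -0.8$)
$Y{\left(O \right)} = \frac{16}{5} - \frac{4 O}{5}$ ($Y{\left(O \right)} = \left(O - 4\right) \left(- \frac{4}{5}\right) = \left(-4 + O\right) \left(- \frac{4}{5}\right) = \frac{16}{5} - \frac{4 O}{5}$)
$y{\left(p \right)} = 4 + p$ ($y{\left(p \right)} = \left(6 + p\right) - 2 = 4 + p$)
$n \left(\left(y{\left(1 \right)} \left(-1\right) + Y{\left(4 \right)}\right) + 37\right) = 59 \left(\left(\left(4 + 1\right) \left(-1\right) + \left(\frac{16}{5} - \frac{16}{5}\right)\right) + 37\right) = 59 \left(\left(5 \left(-1\right) + \left(\frac{16}{5} - \frac{16}{5}\right)\right) + 37\right) = 59 \left(\left(-5 + 0\right) + 37\right) = 59 \left(-5 + 37\right) = 59 \cdot 32 = 1888$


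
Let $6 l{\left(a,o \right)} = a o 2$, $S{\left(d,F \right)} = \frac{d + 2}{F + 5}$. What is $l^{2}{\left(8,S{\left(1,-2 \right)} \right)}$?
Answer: $\frac{64}{9} \approx 7.1111$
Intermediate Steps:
$S{\left(d,F \right)} = \frac{2 + d}{5 + F}$
$l{\left(a,o \right)} = \frac{a o}{3}$ ($l{\left(a,o \right)} = \frac{a o 2}{6} = \frac{2 a o}{6} = \frac{a o}{3}$)
$l^{2}{\left(8,S{\left(1,-2 \right)} \right)} = \left(\frac{1}{3} \cdot 8 \frac{2 + 1}{5 - 2}\right)^{2} = \left(\frac{1}{3} \cdot 8 \cdot \frac{1}{3} \cdot 3\right)^{2} = \left(\frac{1}{3} \cdot 8 \cdot 1\right)^{2} = \left(\frac{8}{3}\right)^{2} = \frac{64}{9}$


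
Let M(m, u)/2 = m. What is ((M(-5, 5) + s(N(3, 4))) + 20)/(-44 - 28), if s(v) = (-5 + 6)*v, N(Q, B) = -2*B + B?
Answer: -1/12 ≈ -0.083333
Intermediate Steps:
M(m, u) = 2*m
N(Q, B) = -B
s(v) = v (s(v) = 1*v = v)
((M(-5, 5) + s(N(3, 4))) + 20)/(-44 - 28) = ((2*(-5) - 1*4) + 20)/(-44 - 28) = ((-10 - 4) + 20)/(-72) = -(-14 + 20)/72 = -1/72*6 = -1/12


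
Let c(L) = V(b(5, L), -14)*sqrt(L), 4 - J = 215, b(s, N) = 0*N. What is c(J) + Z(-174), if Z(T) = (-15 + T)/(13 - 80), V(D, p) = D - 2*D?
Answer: 189/67 ≈ 2.8209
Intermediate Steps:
b(s, N) = 0
V(D, p) = -D
J = -211 (J = 4 - 1*215 = 4 - 215 = -211)
Z(T) = 15/67 - T/67 (Z(T) = (-15 + T)/(-67) = (-15 + T)*(-1/67) = 15/67 - T/67)
c(L) = 0 (c(L) = (-1*0)*sqrt(L) = 0*sqrt(L) = 0)
c(J) + Z(-174) = 0 + (15/67 - 1/67*(-174)) = 0 + (15/67 + 174/67) = 0 + 189/67 = 189/67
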